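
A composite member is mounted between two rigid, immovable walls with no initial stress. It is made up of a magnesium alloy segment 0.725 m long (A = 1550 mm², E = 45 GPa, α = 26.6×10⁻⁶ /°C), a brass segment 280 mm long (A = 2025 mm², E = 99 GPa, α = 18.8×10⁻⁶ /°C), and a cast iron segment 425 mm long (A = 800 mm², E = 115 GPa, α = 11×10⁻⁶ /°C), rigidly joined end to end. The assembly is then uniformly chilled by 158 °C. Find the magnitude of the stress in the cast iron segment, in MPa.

σ ≈ 352 MPa (tensile)

With the walls removed the bar would change length by δ_free = Σ αᵢΔT Lᵢ = 26.6×10⁻⁶×158×725 + 18.8×10⁻⁶×158×280 + 11×10⁻⁶×158×425 = 4.617 mm.
Since the ends are fixed, an axial force P builds up, equal in every segment, with P · Σ Lᵢ/(AᵢEᵢ) = δ_free.
Σ Lᵢ/(AᵢEᵢ) = 725/(1550×45×10³) + 280/(2025×99×10³) + 425/(800×115×10³) = 1.641×10⁻⁵ mm/N.
Hence P = δ_free / Σ(L/AE) = 4.617/1.641×10⁻⁵ = 281.4 kN (tensile).
σ_{cast iron} = P / A = 281400 / 800 = 351.7 MPa.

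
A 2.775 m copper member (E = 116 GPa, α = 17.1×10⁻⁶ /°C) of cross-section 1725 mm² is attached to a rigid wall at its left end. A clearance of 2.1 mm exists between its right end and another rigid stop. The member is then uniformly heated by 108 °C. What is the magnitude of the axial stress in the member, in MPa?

Unrestrained expansion: δ_free = αΔT L = 17.1×10⁻⁶ × 108 × 2775 = 5.125 mm.
This exceeds the 2.1 mm gap, so the wall pushes back. The portion of expansion that must be recovered elastically is δ_free − gap = 5.125 − 2.1 = 3.025 mm.
Compatibility: PL/(AE) = 3.025 mm, so σ = P/A = E × (3.025/2775) = 126.4 MPa.

σ ≈ 126 MPa (compressive)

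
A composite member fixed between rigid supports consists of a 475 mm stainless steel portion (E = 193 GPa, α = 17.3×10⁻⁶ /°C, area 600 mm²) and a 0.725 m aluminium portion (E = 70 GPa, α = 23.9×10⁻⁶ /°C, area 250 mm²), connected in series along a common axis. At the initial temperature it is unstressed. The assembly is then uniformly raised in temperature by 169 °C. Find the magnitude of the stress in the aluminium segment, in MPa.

σ ≈ 379 MPa (compressive)

With the walls removed the bar would change length by δ_free = Σ αᵢΔT Lᵢ = 17.3×10⁻⁶×169×475 + 23.9×10⁻⁶×169×725 = 4.317 mm.
The walls prevent any net length change, so an axial force P (same in every segment) develops. Compatibility: P · Σ Lᵢ/(AᵢEᵢ) = δ_free.
Σ Lᵢ/(AᵢEᵢ) = 475/(600×193×10³) + 725/(250×70×10³) = 4.553×10⁻⁵ mm/N.
Hence P = δ_free / Σ(L/AE) = 4.317/4.553×10⁻⁵ = 94.82 kN (compressive).
σ_{aluminium} = P / A = 94820 / 250 = 379.3 MPa.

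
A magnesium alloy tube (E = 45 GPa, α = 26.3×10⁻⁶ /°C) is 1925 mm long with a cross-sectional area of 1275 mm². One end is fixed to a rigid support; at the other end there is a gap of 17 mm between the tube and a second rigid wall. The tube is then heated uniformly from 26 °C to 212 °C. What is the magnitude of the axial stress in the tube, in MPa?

σ ≈ 0 MPa

Unrestrained expansion: δ_free = αΔT L = 26.3×10⁻⁶ × 186 × 1925 = 9.417 mm.
This is smaller than the 17 mm clearance, so the tube expands freely without reaching the stop — the stress is zero.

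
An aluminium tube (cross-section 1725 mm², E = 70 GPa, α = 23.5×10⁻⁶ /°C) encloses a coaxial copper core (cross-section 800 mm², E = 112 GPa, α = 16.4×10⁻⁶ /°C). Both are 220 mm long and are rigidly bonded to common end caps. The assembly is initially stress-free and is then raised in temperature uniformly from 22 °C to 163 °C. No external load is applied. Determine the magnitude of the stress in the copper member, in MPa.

The aluminium has the larger α, so on heating it would change length more than the copper if both were free. The rigid plates force a common final length, so the aluminium is put into compression and the copper into tension, with equal and opposite forces P (no external load).
Setting the final lengths equal and cancelling L: (α₁ − α₂)ΔT = P/(A₁E₁) + P/(A₂E₂).
|α₁ − α₂|·ΔT = 7.1×10⁻⁶ × 141 = 0.001001.
1/(A₁E₁) + 1/(A₂E₂) = 1/(1725×70×10³) + 1/(800×112×10³) = 1.944×10⁻⁸ N⁻¹.
So P = 0.001001 / 1.944×10⁻⁸ = 51.49 kN.
σ_{copper} = P/A₂ = 51490/800 = 64.36 MPa, tensile.

σ ≈ 64.4 MPa (tensile)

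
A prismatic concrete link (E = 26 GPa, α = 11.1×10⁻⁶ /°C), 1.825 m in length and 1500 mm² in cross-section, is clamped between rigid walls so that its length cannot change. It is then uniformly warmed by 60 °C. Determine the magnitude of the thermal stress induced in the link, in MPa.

σ ≈ 17.3 MPa (compressive)

The supports are rigid, so the total axial strain is zero. The restrained thermal strain is ε = αΔT = 11.1×10⁻⁶ × 60 = 666×10⁻⁶.
Hence σ = E·αΔT = 26×10³ × 666×10⁻⁶ = 17.32 MPa, compressive.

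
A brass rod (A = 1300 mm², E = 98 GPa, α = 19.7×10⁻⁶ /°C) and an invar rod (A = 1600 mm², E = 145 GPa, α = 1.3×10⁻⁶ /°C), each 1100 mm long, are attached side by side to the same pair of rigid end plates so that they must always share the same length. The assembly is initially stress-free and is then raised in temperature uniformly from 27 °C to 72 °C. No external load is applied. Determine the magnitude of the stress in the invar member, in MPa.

σ ≈ 42.6 MPa (tensile)

The brass has the larger α, so on heating it would change length more than the invar if both were free. The rigid plates force a common final length, so the brass is put into compression and the invar into tension, with equal and opposite forces P (no external load).
Equating the net (thermal + elastic) strains gives |α₁ − α₂|·ΔT = P·[1/(A₁E₁) + 1/(A₂E₂)].
|α₁ − α₂|·ΔT = 18.4×10⁻⁶ × 45 = 0.000828.
1/(A₁E₁) + 1/(A₂E₂) = 1/(1300×98×10³) + 1/(1600×145×10³) = 1.216×10⁻⁸ N⁻¹.
So P = 0.000828 / 1.216×10⁻⁸ = 68.09 kN.
σ_{invar} = P/A₂ = 68090/1600 = 42.56 MPa, tensile.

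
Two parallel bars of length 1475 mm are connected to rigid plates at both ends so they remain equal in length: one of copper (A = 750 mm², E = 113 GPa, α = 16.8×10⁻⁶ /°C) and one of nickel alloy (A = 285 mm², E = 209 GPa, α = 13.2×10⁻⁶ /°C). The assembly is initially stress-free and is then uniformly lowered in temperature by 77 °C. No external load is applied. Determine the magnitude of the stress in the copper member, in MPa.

Equilibrium of a rigid end plate with no external load gives equal and opposite internal forces ±P in the two members. Since α_{copper} > α_{nickel alloy}, cooling drives the copper into tension and the nickel alloy into compression.
Compatibility of the two members (thermal + elastic change equal): (α₁ − α₂)ΔT = P·[1/(A₁E₁) + 1/(A₂E₂)].
|α₁ − α₂|·ΔT = 3.6×10⁻⁶ × 77 = 0.0002772.
1/(A₁E₁) + 1/(A₂E₂) = 1/(750×113×10³) + 1/(285×209×10³) = 2.859×10⁻⁸ N⁻¹.
P = 0.0002772 / 2.859×10⁻⁸ = 9696 N = 9.696 kN.
σ_{copper} = P/A₁ = 9696/750 = 12.93 MPa, tensile.

σ ≈ 12.9 MPa (tensile)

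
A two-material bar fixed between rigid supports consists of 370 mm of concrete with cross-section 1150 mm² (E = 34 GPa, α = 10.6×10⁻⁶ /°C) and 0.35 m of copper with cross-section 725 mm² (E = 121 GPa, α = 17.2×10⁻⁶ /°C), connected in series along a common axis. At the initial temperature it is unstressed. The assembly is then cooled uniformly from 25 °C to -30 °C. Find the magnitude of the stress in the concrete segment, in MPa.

σ ≈ 35.3 MPa (tensile)

If the supports were absent, the total length change would be Σ αᵢΔT Lᵢ = 10.6×10⁻⁶×55×370 + 17.2×10⁻⁶×55×350 = 0.5468 mm.
The rigid supports impose zero overall length change; the single axial force P common to all segments must satisfy P Σ Lᵢ/(AᵢEᵢ) = δ_free.
The series flexibility is Σ Lᵢ/(AᵢEᵢ) = 370/(1150×34×10³) + 350/(725×121×10³) = 1.345×10⁻⁵ mm/N.
So P = 0.5468 / 1.345×10⁻⁵ = 40.65 kN, tensile.
σ_{concrete} = P / A = 40650 / 1150 = 35.35 MPa.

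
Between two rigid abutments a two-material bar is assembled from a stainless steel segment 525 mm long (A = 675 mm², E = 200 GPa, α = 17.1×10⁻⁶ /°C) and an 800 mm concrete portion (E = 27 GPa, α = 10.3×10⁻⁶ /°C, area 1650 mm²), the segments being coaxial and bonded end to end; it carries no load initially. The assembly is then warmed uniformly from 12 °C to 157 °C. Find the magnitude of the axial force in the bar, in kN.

P ≈ 114 kN (compressive)

Free thermal expansion of the whole bar: Σ αᵢΔT Lᵢ = 17.1×10⁻⁶×145×525 + 10.3×10⁻⁶×145×800 = 2.497 mm.
The rigid supports impose zero overall length change; the single axial force P common to all segments must satisfy P Σ Lᵢ/(AᵢEᵢ) = δ_free.
Σ Lᵢ/(AᵢEᵢ) = 525/(675×200×10³) + 800/(1650×27×10³) = 2.185×10⁻⁵ mm/N.
P = 2.497 / 2.185×10⁻⁵ = 114300 N = 114.3 kN, compressive.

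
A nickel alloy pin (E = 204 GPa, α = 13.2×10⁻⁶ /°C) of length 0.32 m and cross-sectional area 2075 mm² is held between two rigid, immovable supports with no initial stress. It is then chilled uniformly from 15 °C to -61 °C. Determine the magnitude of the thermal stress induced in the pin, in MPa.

σ ≈ 205 MPa (tensile)

With length fixed, the mechanical strain must cancel the thermal strain αΔT = 13.2×10⁻⁶ × 76 = 1003.2×10⁻⁶.
The stress required to suppress this strain is σ = Eε = 204×10³ × 1003.2×10⁻⁶ = 204.7 MPa, tensile since the pin is trying to contract.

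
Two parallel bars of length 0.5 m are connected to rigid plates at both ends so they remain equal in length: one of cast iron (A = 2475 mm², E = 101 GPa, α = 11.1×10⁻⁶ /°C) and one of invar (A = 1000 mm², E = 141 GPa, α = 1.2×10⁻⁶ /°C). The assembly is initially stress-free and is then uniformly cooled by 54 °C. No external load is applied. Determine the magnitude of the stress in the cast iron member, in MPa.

σ ≈ 19.5 MPa (tensile)

Equilibrium of a rigid end plate with no external load gives equal and opposite internal forces ±P in the two members. Since α_{cast iron} > α_{invar}, cooling drives the cast iron into tension and the invar into compression.
Setting the final lengths equal and cancelling L: (α₁ − α₂)ΔT = P/(A₁E₁) + P/(A₂E₂).
|α₁ − α₂|·ΔT = 9.9×10⁻⁶ × 54 = 0.0005346.
1/(A₁E₁) + 1/(A₂E₂) = 1/(2475×101×10³) + 1/(1000×141×10³) = 1.109×10⁻⁸ N⁻¹.
P = 0.0005346 / 1.109×10⁻⁸ = 48190 N = 48.19 kN.
σ_{cast iron} = P/A₁ = 48190/2475 = 19.47 MPa, tensile.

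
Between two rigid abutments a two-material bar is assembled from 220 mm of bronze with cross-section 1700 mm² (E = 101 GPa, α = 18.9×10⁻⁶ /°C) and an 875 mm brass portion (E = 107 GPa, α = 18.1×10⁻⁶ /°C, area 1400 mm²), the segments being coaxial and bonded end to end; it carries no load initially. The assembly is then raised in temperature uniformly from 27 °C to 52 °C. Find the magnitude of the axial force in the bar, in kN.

With the walls removed the bar would change length by δ_free = Σ αᵢΔT Lᵢ = 18.9×10⁻⁶×25×220 + 18.1×10⁻⁶×25×875 = 0.4999 mm.
Since the ends are fixed, an axial force P builds up, equal in every segment, with P · Σ Lᵢ/(AᵢEᵢ) = δ_free.
The series flexibility is Σ Lᵢ/(AᵢEᵢ) = 220/(1700×101×10³) + 875/(1400×107×10³) = 7.122×10⁻⁶ mm/N.
Hence P = δ_free / Σ(L/AE) = 0.4999/7.122×10⁻⁶ = 70.19 kN (compressive).

P ≈ 70.2 kN (compressive)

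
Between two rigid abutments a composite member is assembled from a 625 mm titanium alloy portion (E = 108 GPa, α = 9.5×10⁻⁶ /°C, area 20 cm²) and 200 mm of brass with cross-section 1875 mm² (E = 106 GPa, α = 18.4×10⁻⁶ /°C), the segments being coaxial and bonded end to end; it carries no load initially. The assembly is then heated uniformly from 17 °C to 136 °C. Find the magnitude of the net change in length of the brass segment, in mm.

|ΔL| ≈ 0.143 mm

Free thermal expansion of the whole bar: Σ αᵢΔT Lᵢ = 9.5×10⁻⁶×119×625 + 18.4×10⁻⁶×119×200 = 1.144 mm.
The rigid supports impose zero overall length change; the single axial force P common to all segments must satisfy P Σ Lᵢ/(AᵢEᵢ) = δ_free.
Σ Lᵢ/(AᵢEᵢ) = 625/(2000×108×10³) + 200/(1875×106×10³) = 3.9×10⁻⁶ mm/N.
P = 1.144 / 3.9×10⁻⁶ = 293500 N = 293.5 kN, compressive.
For the brass segment, free thermal change = 18.4×10⁻⁶×119×200 = 0.4379 mm and elastic change from P = 293500×200/(1875×106×10³) = 0.2953 mm; these oppose, so the net change is 0.143 mm (segment lengthens).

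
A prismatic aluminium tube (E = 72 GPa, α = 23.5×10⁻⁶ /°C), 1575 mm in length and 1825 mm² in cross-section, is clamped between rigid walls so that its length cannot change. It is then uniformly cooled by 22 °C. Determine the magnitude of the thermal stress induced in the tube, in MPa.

σ ≈ 37.2 MPa (tensile)

Because both ends are immovable the net strain is zero, and the suppressed thermal strain is αΔT = 23.5×10⁻⁶ × 22 = 517×10⁻⁶.
The stress required to suppress this strain is σ = Eε = 72×10³ × 517×10⁻⁶ = 37.22 MPa, tensile since the tube is trying to contract.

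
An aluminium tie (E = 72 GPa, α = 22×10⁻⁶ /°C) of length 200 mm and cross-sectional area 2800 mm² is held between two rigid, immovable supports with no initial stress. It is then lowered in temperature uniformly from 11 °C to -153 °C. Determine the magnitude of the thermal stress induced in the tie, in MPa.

Because both ends are immovable the net strain is zero, and the suppressed thermal strain is αΔT = 22×10⁻⁶ × 164 = 3608×10⁻⁶.
The stress required to suppress this strain is σ = Eε = 72×10³ × 3608×10⁻⁶ = 259.8 MPa, tensile since the tie is trying to contract.

σ ≈ 260 MPa (tensile)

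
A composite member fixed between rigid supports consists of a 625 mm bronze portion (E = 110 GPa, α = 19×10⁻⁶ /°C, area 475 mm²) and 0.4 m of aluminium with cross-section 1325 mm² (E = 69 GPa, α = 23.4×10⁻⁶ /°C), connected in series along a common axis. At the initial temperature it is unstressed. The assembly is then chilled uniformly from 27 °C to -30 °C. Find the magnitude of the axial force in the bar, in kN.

If the supports were absent, the total length change would be Σ αᵢΔT Lᵢ = 19×10⁻⁶×57×625 + 23.4×10⁻⁶×57×400 = 1.21 mm.
The rigid supports impose zero overall length change; the single axial force P common to all segments must satisfy P Σ Lᵢ/(AᵢEᵢ) = δ_free.
The series flexibility is Σ Lᵢ/(AᵢEᵢ) = 625/(475×110×10³) + 400/(1325×69×10³) = 1.634×10⁻⁵ mm/N.
So P = 1.21 / 1.634×10⁻⁵ = 74.09 kN, tensile.

P ≈ 74.1 kN (tensile)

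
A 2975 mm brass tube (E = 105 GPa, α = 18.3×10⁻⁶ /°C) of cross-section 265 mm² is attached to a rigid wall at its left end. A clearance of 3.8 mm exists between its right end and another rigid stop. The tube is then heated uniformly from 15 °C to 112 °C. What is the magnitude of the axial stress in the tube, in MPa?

Free thermal elongation = αΔT L = 18.3×10⁻⁶ × 97 × 2975 = 5.281 mm.
This exceeds the 3.8 mm gap, so the wall pushes back. The portion of expansion that must be recovered elastically is δ_free − gap = 5.281 − 3.8 = 1.481 mm.
Compatibility: PL/(AE) = 1.481 mm, so σ = P/A = E × (1.481/2975) = 52.27 MPa.

σ ≈ 52.3 MPa (compressive)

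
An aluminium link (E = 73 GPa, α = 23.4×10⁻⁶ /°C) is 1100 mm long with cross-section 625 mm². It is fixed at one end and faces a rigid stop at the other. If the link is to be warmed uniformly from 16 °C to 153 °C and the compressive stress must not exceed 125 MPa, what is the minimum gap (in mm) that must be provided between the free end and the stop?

Free expansion if unrestrained: δ_free = αΔT L = 23.4×10⁻⁶ × 137 × 1100 = 3.526 mm.
A stress of 125 MPa corresponds to the wall pushing the link back by σL/E = 125×1100/(73×10³) = 1.884 mm.
So the gap has to take up the difference, g_min = δ_free − σL/E = 3.526 − 1.884 = 1.643 mm.

g ≈ 1.64 mm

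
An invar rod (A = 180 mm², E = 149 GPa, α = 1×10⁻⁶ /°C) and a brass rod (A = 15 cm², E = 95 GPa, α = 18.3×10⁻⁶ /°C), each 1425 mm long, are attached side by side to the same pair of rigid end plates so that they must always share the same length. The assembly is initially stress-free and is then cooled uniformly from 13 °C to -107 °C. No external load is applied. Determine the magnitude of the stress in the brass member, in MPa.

σ ≈ 31.2 MPa (tensile)

Both members must finish at the same length. With the larger α, the brass tends to over-contract; the plates restrain it, putting the brass in tension and the invar in compression. With no external load the two internal forces are equal and opposite, magnitude P.
Compatibility of the two members (thermal + elastic change equal): (α₁ − α₂)ΔT = P·[1/(A₁E₁) + 1/(A₂E₂)].
|α₁ − α₂|·ΔT = 17.3×10⁻⁶ × 120 = 0.002076.
1/(A₁E₁) + 1/(A₂E₂) = 1/(180×149×10³) + 1/(1500×95×10³) = 4.43×10⁻⁸ N⁻¹.
P = 0.002076 / 4.43×10⁻⁸ = 46860 N = 46.86 kN.
σ_{brass} = P/A₂ = 46860/1500 = 31.24 MPa, tensile.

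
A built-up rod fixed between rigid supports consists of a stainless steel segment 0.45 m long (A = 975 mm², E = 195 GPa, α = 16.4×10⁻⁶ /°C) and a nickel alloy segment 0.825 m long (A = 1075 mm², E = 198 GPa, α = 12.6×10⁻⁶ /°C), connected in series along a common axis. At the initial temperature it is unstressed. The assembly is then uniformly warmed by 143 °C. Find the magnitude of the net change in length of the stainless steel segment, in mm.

|ΔL| ≈ 0.0917 mm

With the walls removed the bar would change length by δ_free = Σ αᵢΔT Lᵢ = 16.4×10⁻⁶×143×450 + 12.6×10⁻⁶×143×825 = 2.542 mm.
The rigid supports impose zero overall length change; the single axial force P common to all segments must satisfy P Σ Lᵢ/(AᵢEᵢ) = δ_free.
The series flexibility is Σ Lᵢ/(AᵢEᵢ) = 450/(975×195×10³) + 825/(1075×198×10³) = 6.243×10⁻⁶ mm/N.
P = 2.542 / 6.243×10⁻⁶ = 407200 N = 407.2 kN, compressive.
For the stainless steel segment, free thermal change = 16.4×10⁻⁶×143×450 = 1.055 mm and elastic change from P = 407200×450/(975×195×10³) = 0.9637 mm; these oppose, so the net change is 0.0917 mm (segment lengthens).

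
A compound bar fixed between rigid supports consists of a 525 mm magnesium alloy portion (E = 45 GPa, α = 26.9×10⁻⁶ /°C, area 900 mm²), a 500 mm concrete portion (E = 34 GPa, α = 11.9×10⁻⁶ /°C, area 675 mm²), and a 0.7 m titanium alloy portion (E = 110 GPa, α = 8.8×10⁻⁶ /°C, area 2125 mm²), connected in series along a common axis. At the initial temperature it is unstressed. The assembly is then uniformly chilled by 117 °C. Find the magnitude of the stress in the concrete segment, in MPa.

σ ≈ 120 MPa (tensile)

Free thermal contraction of the whole bar: Σ αᵢΔT Lᵢ = 26.9×10⁻⁶×117×525 + 11.9×10⁻⁶×117×500 + 8.8×10⁻⁶×117×700 = 3.069 mm.
The walls prevent any net length change, so an axial force P (same in every segment) develops. Compatibility: P · Σ Lᵢ/(AᵢEᵢ) = δ_free.
The series flexibility is Σ Lᵢ/(AᵢEᵢ) = 525/(900×45×10³) + 500/(675×34×10³) + 700/(2125×110×10³) = 3.774×10⁻⁵ mm/N.
P = 3.069 / 3.774×10⁻⁵ = 81320 N = 81.32 kN, tensile.
σ_{concrete} = P / A = 81320 / 675 = 120.5 MPa.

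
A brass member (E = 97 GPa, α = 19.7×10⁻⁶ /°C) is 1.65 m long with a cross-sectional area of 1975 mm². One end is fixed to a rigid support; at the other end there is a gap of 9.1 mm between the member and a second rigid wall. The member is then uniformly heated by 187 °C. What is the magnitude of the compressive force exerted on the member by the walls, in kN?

Unrestrained expansion: δ_free = αΔT L = 19.7×10⁻⁶ × 187 × 1650 = 6.078 mm.
Since δ_free = 6.08 mm is less than the 9.1 mm gap, the member never touches the wall. No axial force develops.

P ≈ 0 kN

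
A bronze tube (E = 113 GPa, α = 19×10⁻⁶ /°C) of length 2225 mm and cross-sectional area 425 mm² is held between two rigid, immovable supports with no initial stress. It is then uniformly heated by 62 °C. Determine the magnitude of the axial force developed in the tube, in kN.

P ≈ 56.6 kN (compressive)

The ends cannot move, so σ = EαΔT = 113×10³ × 19×10⁻⁶ × 62 = 133.1 MPa.
Then P = σA = 133.1 × 425 mm² = 56.57 kN, compressive.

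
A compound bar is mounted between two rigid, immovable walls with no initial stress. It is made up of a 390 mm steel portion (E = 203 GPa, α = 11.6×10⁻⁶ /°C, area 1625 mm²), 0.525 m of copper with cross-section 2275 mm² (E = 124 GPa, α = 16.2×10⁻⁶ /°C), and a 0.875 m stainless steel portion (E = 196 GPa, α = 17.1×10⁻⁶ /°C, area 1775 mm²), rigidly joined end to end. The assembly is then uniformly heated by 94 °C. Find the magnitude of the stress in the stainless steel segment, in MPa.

σ ≈ 267 MPa (compressive)

With the walls removed the bar would change length by δ_free = Σ αᵢΔT Lᵢ = 11.6×10⁻⁶×94×390 + 16.2×10⁻⁶×94×525 + 17.1×10⁻⁶×94×875 = 2.631 mm.
The walls prevent any net length change, so an axial force P (same in every segment) develops. Compatibility: P · Σ Lᵢ/(AᵢEᵢ) = δ_free.
Σ Lᵢ/(AᵢEᵢ) = 390/(1625×203×10³) + 525/(2275×124×10³) + 875/(1775×196×10³) = 5.558×10⁻⁶ mm/N.
So P = 2.631 / 5.558×10⁻⁶ = 473.4 kN, compressive.
σ_{stainless steel} = P / A = 473400 / 1775 = 266.7 MPa.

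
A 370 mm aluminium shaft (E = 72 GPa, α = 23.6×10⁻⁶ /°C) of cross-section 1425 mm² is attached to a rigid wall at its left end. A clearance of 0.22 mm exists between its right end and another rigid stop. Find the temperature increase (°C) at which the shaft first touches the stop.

The gap closes when αΔT L = 0.22 mm, since the shaft is still unstressed at that instant.
ΔT = 0.22 / (23.6×10⁻⁶ × 370) = 25.19 °C.

ΔT ≈ 25.2 °C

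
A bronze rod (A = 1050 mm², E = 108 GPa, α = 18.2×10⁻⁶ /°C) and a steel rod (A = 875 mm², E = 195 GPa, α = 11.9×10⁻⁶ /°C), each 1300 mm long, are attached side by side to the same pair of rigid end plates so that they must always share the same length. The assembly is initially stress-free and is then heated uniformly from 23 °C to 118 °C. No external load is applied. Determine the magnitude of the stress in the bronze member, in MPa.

σ ≈ 38.8 MPa (compressive)

Equilibrium of a rigid end plate with no external load gives equal and opposite internal forces ±P in the two members. Since α_{bronze} > α_{steel}, heating drives the bronze into compression and the steel into tension.
Setting the final lengths equal and cancelling L: (α₁ − α₂)ΔT = P/(A₁E₁) + P/(A₂E₂).
|α₁ − α₂|·ΔT = 6.3×10⁻⁶ × 95 = 0.0005985.
1/(A₁E₁) + 1/(A₂E₂) = 1/(1050×108×10³) + 1/(875×195×10³) = 1.468×10⁻⁸ N⁻¹.
P = 0.0005985 / 1.468×10⁻⁸ = 40770 N = 40.77 kN.
σ_{bronze} = P/A₁ = 40770/1050 = 38.83 MPa, compressive.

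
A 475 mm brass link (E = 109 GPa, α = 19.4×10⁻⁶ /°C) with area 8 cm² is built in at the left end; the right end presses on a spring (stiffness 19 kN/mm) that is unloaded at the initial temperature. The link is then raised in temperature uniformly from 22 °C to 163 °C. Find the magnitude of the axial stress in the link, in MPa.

Free thermal expansion: δ_free = αΔT L = 19.4×10⁻⁶ × 141 × 475 = 1.299 mm.
Let P be the compressive force at the spring. The link shortens elastically by PL/(AE) and the spring compresses by P/k; together these equal δ_free.
So P = δ_free / [L/(AE) + 1/k] = 1.299 / [ 475/(800×109×10³) + 1/(19×10³) ].
P = 1.299 / 5.808×10⁻⁵ = 22370 N.
σ = P/A = 22370/800 = 27.96 MPa.

σ ≈ 28 MPa (compressive)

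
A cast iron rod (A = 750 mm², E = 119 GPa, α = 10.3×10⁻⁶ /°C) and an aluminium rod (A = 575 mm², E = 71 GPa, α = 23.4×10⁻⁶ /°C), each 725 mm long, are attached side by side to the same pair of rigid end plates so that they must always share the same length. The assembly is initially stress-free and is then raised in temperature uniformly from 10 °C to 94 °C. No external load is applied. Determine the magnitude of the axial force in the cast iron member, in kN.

Both members must finish at the same length. With the larger α, the aluminium tends to over-expand; the plates restrain it, putting the aluminium in compression and the cast iron in tension. With no external load the two internal forces are equal and opposite, magnitude P.
Equating the net (thermal + elastic) strains gives |α₁ − α₂|·ΔT = P·[1/(A₁E₁) + 1/(A₂E₂)].
|α₁ − α₂|·ΔT = 13.1×10⁻⁶ × 84 = 0.0011.
1/(A₁E₁) + 1/(A₂E₂) = 1/(750×119×10³) + 1/(575×71×10³) = 3.57×10⁻⁸ N⁻¹.
So P = 0.0011 / 3.57×10⁻⁸ = 30.82 kN.

P ≈ 30.8 kN (tensile in the cast iron)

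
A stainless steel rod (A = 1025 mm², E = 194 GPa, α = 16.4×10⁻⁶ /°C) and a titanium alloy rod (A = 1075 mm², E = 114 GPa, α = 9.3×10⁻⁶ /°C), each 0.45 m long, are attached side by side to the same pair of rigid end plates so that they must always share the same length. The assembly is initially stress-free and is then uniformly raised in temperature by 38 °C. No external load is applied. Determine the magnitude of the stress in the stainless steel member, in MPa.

σ ≈ 20 MPa (compressive)

Both members must finish at the same length. With the larger α, the stainless steel tends to over-expand; the plates restrain it, putting the stainless steel in compression and the titanium alloy in tension. With no external load the two internal forces are equal and opposite, magnitude P.
Equating the net (thermal + elastic) strains gives |α₁ − α₂|·ΔT = P·[1/(A₁E₁) + 1/(A₂E₂)].
|α₁ − α₂|·ΔT = 7.1×10⁻⁶ × 38 = 0.0002698.
1/(A₁E₁) + 1/(A₂E₂) = 1/(1025×194×10³) + 1/(1075×114×10³) = 1.319×10⁻⁸ N⁻¹.
P = 0.0002698 / 1.319×10⁻⁸ = 20460 N = 20.46 kN.
σ_{stainless steel} = P/A₁ = 20460/1025 = 19.96 MPa, compressive.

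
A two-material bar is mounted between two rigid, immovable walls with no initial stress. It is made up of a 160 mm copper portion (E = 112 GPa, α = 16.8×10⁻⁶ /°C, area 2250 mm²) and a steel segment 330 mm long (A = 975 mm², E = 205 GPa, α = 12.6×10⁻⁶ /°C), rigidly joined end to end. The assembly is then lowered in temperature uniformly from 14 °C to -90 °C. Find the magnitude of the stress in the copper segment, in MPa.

With the walls removed the bar would change length by δ_free = Σ αᵢΔT Lᵢ = 16.8×10⁻⁶×104×160 + 12.6×10⁻⁶×104×330 = 0.712 mm.
Since the ends are fixed, an axial force P builds up, equal in every segment, with P · Σ Lᵢ/(AᵢEᵢ) = δ_free.
Σ Lᵢ/(AᵢEᵢ) = 160/(2250×112×10³) + 330/(975×205×10³) = 2.286×10⁻⁶ mm/N.
P = 0.712 / 2.286×10⁻⁶ = 311500 N = 311.5 kN, tensile.
σ_{copper} = P / A = 311500 / 2250 = 138.4 MPa.

σ ≈ 138 MPa (tensile)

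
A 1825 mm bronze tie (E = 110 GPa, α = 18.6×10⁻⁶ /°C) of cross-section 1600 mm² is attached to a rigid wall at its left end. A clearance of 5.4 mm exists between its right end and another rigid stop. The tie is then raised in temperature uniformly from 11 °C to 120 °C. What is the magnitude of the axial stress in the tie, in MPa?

If the wall were absent the tie would grow by αΔT L = 18.6×10⁻⁶ × 109 × 1825 = 3.7 mm.
This is smaller than the 5.4 mm clearance, so the tie expands freely without reaching the stop — the stress is zero.

σ ≈ 0 MPa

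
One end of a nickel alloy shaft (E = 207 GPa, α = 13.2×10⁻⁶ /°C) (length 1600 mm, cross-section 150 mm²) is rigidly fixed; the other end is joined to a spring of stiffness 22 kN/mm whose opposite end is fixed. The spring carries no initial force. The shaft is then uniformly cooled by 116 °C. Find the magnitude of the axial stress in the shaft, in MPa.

If the spring were absent the shaft would shorten by αΔT L = 13.2×10⁻⁶ × 116 × 1600 = 2.45 mm.
Let P be the tensile force in the spring. The shaft extends elastically by PL/(AE) and the spring stretches by P/k; together these equal δ_free.
P [ L/(AE) + 1/k ] = δ_free → P [ 1600/(150×207×10³) + 1/(22×10³) ] = 2.45.
P = 2.45 / 9.698×10⁻⁵ = 25260 N.
σ = P/A = 25260/150 = 168.4 MPa.

σ ≈ 168 MPa (tensile)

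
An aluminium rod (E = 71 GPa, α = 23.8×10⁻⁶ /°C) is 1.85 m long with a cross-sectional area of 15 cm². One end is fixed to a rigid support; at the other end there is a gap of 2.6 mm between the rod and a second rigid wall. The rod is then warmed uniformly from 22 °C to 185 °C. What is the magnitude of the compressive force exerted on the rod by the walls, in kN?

If the wall were absent the rod would grow by αΔT L = 23.8×10⁻⁶ × 163 × 1850 = 7.177 mm.
The gap closes (δ_free > 2.6 mm) and the wall then resists a further 7.177 − 2.6 = 4.577 mm of expansion.
Compatibility: PL/(AE) = 4.577 mm, so σ = P/A = E × (4.577/1850) = 175.7 MPa.
Force on the wall = σA = 175.7 × 1500 mm² = 263.5 kN.

P ≈ 263 kN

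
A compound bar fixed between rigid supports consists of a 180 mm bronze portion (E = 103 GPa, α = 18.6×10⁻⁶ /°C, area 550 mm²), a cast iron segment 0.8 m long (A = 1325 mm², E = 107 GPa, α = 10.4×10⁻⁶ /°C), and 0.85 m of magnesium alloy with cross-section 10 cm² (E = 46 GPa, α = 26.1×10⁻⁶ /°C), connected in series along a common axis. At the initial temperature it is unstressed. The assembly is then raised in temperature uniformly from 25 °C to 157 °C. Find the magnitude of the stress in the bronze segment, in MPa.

σ ≈ 298 MPa (compressive)

Free thermal expansion of the whole bar: Σ αᵢΔT Lᵢ = 18.6×10⁻⁶×132×180 + 10.4×10⁻⁶×132×800 + 26.1×10⁻⁶×132×850 = 4.469 mm.
The rigid supports impose zero overall length change; the single axial force P common to all segments must satisfy P Σ Lᵢ/(AᵢEᵢ) = δ_free.
Σ Lᵢ/(AᵢEᵢ) = 180/(550×103×10³) + 800/(1325×107×10³) + 850/(1000×46×10³) = 2.73×10⁻⁵ mm/N.
So P = 4.469 / 2.73×10⁻⁵ = 163.7 kN, compressive.
σ_{bronze} = P / A = 163700 / 550 = 297.6 MPa.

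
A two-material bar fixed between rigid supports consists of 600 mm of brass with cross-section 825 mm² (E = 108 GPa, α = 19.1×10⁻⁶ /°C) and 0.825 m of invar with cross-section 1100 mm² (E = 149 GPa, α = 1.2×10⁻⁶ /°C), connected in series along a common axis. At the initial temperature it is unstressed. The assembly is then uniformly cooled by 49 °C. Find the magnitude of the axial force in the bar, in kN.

Free thermal contraction of the whole bar: Σ αᵢΔT Lᵢ = 19.1×10⁻⁶×49×600 + 1.2×10⁻⁶×49×825 = 0.61 mm.
Since the ends are fixed, an axial force P builds up, equal in every segment, with P · Σ Lᵢ/(AᵢEᵢ) = δ_free.
Σ Lᵢ/(AᵢEᵢ) = 600/(825×108×10³) + 825/(1100×149×10³) = 1.177×10⁻⁵ mm/N.
P = 0.61 / 1.177×10⁻⁵ = 51840 N = 51.84 kN, tensile.

P ≈ 51.8 kN (tensile)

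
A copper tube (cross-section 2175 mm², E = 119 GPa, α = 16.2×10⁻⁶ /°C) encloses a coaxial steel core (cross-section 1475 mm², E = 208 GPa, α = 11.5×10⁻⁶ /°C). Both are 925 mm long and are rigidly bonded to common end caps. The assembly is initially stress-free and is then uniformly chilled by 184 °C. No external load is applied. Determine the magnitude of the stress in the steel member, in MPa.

Both members must finish at the same length. With the larger α, the copper tends to over-contract; the plates restrain it, putting the copper in tension and the steel in compression. With no external load the two internal forces are equal and opposite, magnitude P.
Compatibility of the two members (thermal + elastic change equal): (α₁ − α₂)ΔT = P·[1/(A₁E₁) + 1/(A₂E₂)].
|α₁ − α₂|·ΔT = 4.7×10⁻⁶ × 184 = 0.0008648.
1/(A₁E₁) + 1/(A₂E₂) = 1/(2175×119×10³) + 1/(1475×208×10³) = 7.123×10⁻⁹ N⁻¹.
P = 0.0008648 / 7.123×10⁻⁹ = 121400 N = 121.4 kN.
σ_{steel} = P/A₂ = 121400/1475 = 82.31 MPa, compressive.

σ ≈ 82.3 MPa (compressive)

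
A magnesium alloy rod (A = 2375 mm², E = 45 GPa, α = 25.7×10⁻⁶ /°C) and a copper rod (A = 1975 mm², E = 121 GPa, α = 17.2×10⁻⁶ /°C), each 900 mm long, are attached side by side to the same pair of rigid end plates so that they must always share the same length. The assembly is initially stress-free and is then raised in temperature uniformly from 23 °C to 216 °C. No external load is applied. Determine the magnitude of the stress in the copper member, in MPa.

σ ≈ 61.3 MPa (tensile)

Equilibrium of a rigid end plate with no external load gives equal and opposite internal forces ±P in the two members. Since α_{magnesium alloy} > α_{copper}, heating drives the magnesium alloy into compression and the copper into tension.
Equating the net (thermal + elastic) strains gives |α₁ − α₂|·ΔT = P·[1/(A₁E₁) + 1/(A₂E₂)].
|α₁ − α₂|·ΔT = 8.5×10⁻⁶ × 193 = 0.001641.
1/(A₁E₁) + 1/(A₂E₂) = 1/(2375×45×10³) + 1/(1975×121×10³) = 1.354×10⁻⁸ N⁻¹.
So P = 0.001641 / 1.354×10⁻⁸ = 121.1 kN.
σ_{copper} = P/A₂ = 121100/1975 = 61.34 MPa, tensile.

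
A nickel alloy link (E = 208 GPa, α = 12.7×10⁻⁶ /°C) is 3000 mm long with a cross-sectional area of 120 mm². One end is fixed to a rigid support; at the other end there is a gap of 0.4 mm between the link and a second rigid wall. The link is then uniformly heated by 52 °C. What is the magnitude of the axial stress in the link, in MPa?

σ ≈ 110 MPa (compressive)

Free thermal elongation = αΔT L = 12.7×10⁻⁶ × 52 × 3000 = 1.981 mm.
This exceeds the 0.4 mm gap, so the wall pushes back. The portion of expansion that must be recovered elastically is δ_free − gap = 1.981 − 0.4 = 1.581 mm.
That suppressed elongation corresponds to σ = E·Δ/L = 208×10³ × 1.581/3000 = 109.6 MPa.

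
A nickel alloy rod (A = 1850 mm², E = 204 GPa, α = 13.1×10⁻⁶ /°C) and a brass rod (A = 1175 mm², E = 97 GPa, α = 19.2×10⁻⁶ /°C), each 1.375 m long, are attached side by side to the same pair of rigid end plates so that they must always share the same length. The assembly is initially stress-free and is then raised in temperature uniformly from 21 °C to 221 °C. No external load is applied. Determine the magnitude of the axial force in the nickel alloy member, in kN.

Equilibrium of a rigid end plate with no external load gives equal and opposite internal forces ±P in the two members. Since α_{brass} > α_{nickel alloy}, heating drives the brass into compression and the nickel alloy into tension.
Equating the net (thermal + elastic) strains gives |α₁ − α₂|·ΔT = P·[1/(A₁E₁) + 1/(A₂E₂)].
|α₁ − α₂|·ΔT = 6.1×10⁻⁶ × 200 = 0.00122.
1/(A₁E₁) + 1/(A₂E₂) = 1/(1850×204×10³) + 1/(1175×97×10³) = 1.142×10⁻⁸ N⁻¹.
P = 0.00122 / 1.142×10⁻⁸ = 106800 N = 106.8 kN.

P ≈ 107 kN (tensile in the nickel alloy)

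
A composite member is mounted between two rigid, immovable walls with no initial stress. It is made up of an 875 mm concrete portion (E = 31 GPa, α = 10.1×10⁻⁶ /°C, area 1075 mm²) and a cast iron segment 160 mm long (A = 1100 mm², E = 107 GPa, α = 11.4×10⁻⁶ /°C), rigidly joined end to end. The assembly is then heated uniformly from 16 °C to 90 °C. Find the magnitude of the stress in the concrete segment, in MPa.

σ ≈ 26.6 MPa (compressive)

Free thermal expansion of the whole bar: Σ αᵢΔT Lᵢ = 10.1×10⁻⁶×74×875 + 11.4×10⁻⁶×74×160 = 0.789 mm.
The walls prevent any net length change, so an axial force P (same in every segment) develops. Compatibility: P · Σ Lᵢ/(AᵢEᵢ) = δ_free.
Σ Lᵢ/(AᵢEᵢ) = 875/(1075×31×10³) + 160/(1100×107×10³) = 2.762×10⁻⁵ mm/N.
Hence P = δ_free / Σ(L/AE) = 0.789/2.762×10⁻⁵ = 28.57 kN (compressive).
σ_{concrete} = P / A = 28570 / 1075 = 26.58 MPa.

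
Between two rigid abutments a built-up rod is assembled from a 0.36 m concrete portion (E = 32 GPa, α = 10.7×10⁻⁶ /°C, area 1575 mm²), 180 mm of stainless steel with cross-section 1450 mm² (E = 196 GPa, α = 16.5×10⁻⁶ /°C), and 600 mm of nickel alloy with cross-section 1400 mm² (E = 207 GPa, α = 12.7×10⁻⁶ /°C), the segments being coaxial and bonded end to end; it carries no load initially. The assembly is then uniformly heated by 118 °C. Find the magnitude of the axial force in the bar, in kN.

Free thermal expansion of the whole bar: Σ αᵢΔT Lᵢ = 10.7×10⁻⁶×118×360 + 16.5×10⁻⁶×118×180 + 12.7×10⁻⁶×118×600 = 1.704 mm.
The rigid supports impose zero overall length change; the single axial force P common to all segments must satisfy P Σ Lᵢ/(AᵢEᵢ) = δ_free.
The series flexibility is Σ Lᵢ/(AᵢEᵢ) = 360/(1575×32×10³) + 180/(1450×196×10³) + 600/(1400×207×10³) = 9.847×10⁻⁶ mm/N.
So P = 1.704 / 9.847×10⁻⁶ = 173.1 kN, compressive.

P ≈ 173 kN (compressive)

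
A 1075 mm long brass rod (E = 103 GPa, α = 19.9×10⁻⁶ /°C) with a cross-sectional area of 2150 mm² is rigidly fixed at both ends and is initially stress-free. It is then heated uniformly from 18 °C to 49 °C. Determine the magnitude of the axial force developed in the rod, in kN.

P ≈ 137 kN (compressive)

Full restraint means ε = 0, so the stress is σ = EαΔT = 103×10³ × 19.9×10⁻⁶ × 31 = 63.54 MPa.
Axial force P = σA = 63.54 × 2150 = 136600 N = 136.6 kN, compressive.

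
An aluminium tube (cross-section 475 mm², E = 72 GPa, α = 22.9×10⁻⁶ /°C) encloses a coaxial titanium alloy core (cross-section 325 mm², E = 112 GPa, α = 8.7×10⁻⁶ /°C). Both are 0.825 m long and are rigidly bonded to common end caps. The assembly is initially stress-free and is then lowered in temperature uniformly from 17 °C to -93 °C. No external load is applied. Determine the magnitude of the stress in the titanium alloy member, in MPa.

Both members must finish at the same length. With the larger α, the aluminium tends to over-contract; the plates restrain it, putting the aluminium in tension and the titanium alloy in compression. With no external load the two internal forces are equal and opposite, magnitude P.
Setting the final lengths equal and cancelling L: (α₁ − α₂)ΔT = P/(A₁E₁) + P/(A₂E₂).
|α₁ − α₂|·ΔT = 14.2×10⁻⁶ × 110 = 0.001562.
1/(A₁E₁) + 1/(A₂E₂) = 1/(475×72×10³) + 1/(325×112×10³) = 5.671×10⁻⁸ N⁻¹.
P = 0.001562 / 5.671×10⁻⁸ = 27540 N = 27.54 kN.
σ_{titanium alloy} = P/A₂ = 27540/325 = 84.75 MPa, compressive.

σ ≈ 84.7 MPa (compressive)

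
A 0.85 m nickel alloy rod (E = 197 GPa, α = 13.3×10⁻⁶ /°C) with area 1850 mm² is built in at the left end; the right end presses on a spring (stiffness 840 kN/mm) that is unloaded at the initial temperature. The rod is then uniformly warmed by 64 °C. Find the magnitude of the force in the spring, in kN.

The unrestrained thermal change is αΔT L = 13.3×10⁻⁶ × 64 × 850 = 0.7235 mm.
Let P be the compressive force at the spring. The rod shortens elastically by PL/(AE) and the spring compresses by P/k; together these equal δ_free.
So P = δ_free / [L/(AE) + 1/k] = 0.7235 / [ 850/(1850×197×10³) + 1/(840×10³) ].
P = 0.7235 / 3.523×10⁻⁶ = 205400 N.

P ≈ 205 kN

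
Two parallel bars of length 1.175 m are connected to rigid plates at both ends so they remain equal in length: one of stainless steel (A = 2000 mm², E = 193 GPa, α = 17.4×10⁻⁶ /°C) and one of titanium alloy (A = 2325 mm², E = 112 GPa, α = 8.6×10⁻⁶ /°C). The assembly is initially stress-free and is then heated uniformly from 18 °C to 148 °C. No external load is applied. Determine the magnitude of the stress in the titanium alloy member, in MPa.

σ ≈ 76.5 MPa (tensile)

Equilibrium of a rigid end plate with no external load gives equal and opposite internal forces ±P in the two members. Since α_{stainless steel} > α_{titanium alloy}, heating drives the stainless steel into compression and the titanium alloy into tension.
Compatibility of the two members (thermal + elastic change equal): (α₁ − α₂)ΔT = P·[1/(A₁E₁) + 1/(A₂E₂)].
|α₁ − α₂|·ΔT = 8.8×10⁻⁶ × 130 = 0.001144.
1/(A₁E₁) + 1/(A₂E₂) = 1/(2000×193×10³) + 1/(2325×112×10³) = 6.431×10⁻⁹ N⁻¹.
So P = 0.001144 / 6.431×10⁻⁹ = 177.9 kN.
σ_{titanium alloy} = P/A₂ = 177900/2325 = 76.51 MPa, tensile.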